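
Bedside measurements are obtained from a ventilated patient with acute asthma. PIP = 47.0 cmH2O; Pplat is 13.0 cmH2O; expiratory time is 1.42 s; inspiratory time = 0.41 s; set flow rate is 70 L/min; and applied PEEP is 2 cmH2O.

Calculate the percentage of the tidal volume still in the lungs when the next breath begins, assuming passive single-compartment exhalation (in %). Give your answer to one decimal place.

32.6

Flow: 70 L/min ÷ 60 = 1.1667 L/s.
Vt = flow × Ti = 1.1667 L/s × 0.41 s × 1000 mL/L = 478.35 mL.
R = (PIP − Pplat)/V̇ = (47.0 − 13.0) / 1.1667 = 34.0/1.1667 = 29.142 cmH2O·s/L.
C = Vt/(Pplat − PEEP) = 478.35 / (13.0 − 2) = 478.35/11.0 = 43.486 mL/cmH2O.
τ = R × C = 29.142 × 0.04349 L/cmH2O = 1.267 s.
Fraction remaining at end-expiration = e^(−Te/τ) = e^(−1.42/1.267) = 0.326 → 32.6%.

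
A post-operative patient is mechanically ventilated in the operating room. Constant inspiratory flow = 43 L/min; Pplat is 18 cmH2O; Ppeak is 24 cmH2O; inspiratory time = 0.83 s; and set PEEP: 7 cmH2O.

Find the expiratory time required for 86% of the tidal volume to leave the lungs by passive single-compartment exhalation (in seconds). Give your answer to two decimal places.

Flow: 43 L/min ÷ 60 = 0.7167 L/s.
Vt = flow × Ti = 0.7167 L/s × 0.83 s × 1000 mL/L = 594.86 mL.
R = (PIP − Pplat)/V̇ = (24 − 18) / 0.7167 = 6.0/0.7167 = 8.372 cmH2O·s/L.
C = Vt/(Pplat − PEEP) = 594.86 / (18 − 7) = 594.86/11.0 = 54.078 mL/cmH2O.
τ = R × C = 8.372 × 0.05408 L/cmH2O = 0.4528 s.
t = −τ·ln(1 − 0.86) = −0.4528·ln(0.14) = 0.8903 s.

0.89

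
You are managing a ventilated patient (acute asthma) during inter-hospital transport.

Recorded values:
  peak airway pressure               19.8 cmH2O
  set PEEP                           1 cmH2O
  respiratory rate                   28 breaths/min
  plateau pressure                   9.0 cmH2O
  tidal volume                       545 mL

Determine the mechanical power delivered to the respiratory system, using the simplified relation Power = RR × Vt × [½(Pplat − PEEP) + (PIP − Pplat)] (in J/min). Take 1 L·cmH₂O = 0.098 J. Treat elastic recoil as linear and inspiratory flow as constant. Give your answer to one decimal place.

22.1

Per-breath work = Vt × [½(Pplat−PEEP) + (PIP−Pplat)] = 0.545 × [0.5×8.0 + 10.8] = 0.545 × 14.8 = 8.066 L·cmH2O.
Power = 28 × 8.066 = 225.85 L·cmH2O/min.
× 0.098 J/(L·cmH2O) → 22.133 J/min.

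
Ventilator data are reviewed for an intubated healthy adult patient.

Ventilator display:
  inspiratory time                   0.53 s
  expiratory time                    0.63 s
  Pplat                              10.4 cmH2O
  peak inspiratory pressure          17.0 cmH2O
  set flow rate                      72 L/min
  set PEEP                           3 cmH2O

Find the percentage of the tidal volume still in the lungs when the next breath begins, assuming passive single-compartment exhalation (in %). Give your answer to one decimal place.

Flow: 72 L/min ÷ 60 = 1.2 L/s.
Vt = flow × Ti = 1.2 L/s × 0.53 s × 1000 mL/L = 636.0 mL.
R = (PIP − Pplat)/V̇ = (17.0 − 10.4) / 1.2 = 6.6/1.2 = 5.5 cmH2O·s/L.
C = Vt/(Pplat − PEEP) = 636.0 / (10.4 − 3) = 636.0/7.4 = 85.946 mL/cmH2O.
τ = R × C = 5.5 × 0.08595 L/cmH2O = 0.4727 s.
Fraction remaining at end-expiration = e^(−Te/τ) = e^(−0.63/0.4727) = 0.2637 → 26.37%.

26.4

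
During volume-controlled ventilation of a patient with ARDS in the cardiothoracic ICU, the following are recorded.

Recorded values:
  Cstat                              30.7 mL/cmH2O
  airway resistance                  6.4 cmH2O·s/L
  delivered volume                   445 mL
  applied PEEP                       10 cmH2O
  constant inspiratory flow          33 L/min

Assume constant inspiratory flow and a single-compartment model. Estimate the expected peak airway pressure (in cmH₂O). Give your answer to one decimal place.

28.0

Flow: 33 L/min ÷ 60 = 0.55 L/s.
Equation of motion (constant flow): PIP = Vt/C + R·V̇ + PEEP.
PIP = 445/30.7 + 6.4×0.55 + 10 = 14.495 + 3.52 + 10 = 28.015 cmH2O.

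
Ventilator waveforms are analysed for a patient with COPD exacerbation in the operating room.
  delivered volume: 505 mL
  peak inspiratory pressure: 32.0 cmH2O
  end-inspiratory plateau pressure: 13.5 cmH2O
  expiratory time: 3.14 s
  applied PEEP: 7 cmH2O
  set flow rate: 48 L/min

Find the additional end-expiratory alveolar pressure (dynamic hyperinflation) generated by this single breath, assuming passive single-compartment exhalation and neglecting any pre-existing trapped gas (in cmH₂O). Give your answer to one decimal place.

Flow: 48 L/min ÷ 60 = 0.8 L/s.
R = (PIP − Pplat)/V̇ = (32.0 − 13.5) / 0.8 = 18.5/0.8 = 23.125 cmH2O·s/L.
C = Vt/(Pplat − PEEP) = 505.0 / (13.5 − 7) = 505.0/6.5 = 77.692 mL/cmH2O.
τ = R × C = 23.125 × 0.07769 L/cmH2O = 1.797 s.
Fraction remaining = e^(−Te/τ) = e^(−3.14/1.797) = 0.1742; trapped volume = 505.0 × 0.1742 = 87.971 mL.
Additional alveolar pressure from trapping ≈ V_trapped / C = 87.971 / 77.692 = 1.132 cmH2O.

1.1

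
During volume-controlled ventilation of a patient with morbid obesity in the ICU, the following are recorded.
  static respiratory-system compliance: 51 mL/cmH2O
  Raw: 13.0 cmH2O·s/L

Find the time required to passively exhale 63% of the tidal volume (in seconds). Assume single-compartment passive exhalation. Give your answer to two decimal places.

0.66

τ = R × C = 13.0 × 51 mL/cmH2O = 13.0 × 0.051 L/cmH2O = 0.663 s.
Exhaled fraction f = 1 − e^(−t/τ) → t = −τ·ln(1 − f) = −0.663·ln(0.37) = 0.6592 s.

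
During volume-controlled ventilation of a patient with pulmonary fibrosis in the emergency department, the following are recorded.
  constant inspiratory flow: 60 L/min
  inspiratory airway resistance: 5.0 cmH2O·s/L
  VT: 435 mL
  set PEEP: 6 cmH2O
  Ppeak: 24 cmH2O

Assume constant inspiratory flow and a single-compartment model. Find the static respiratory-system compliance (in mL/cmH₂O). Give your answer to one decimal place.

Flow: 60 L/min ÷ 60 = 1 L/s.
Equation of motion (constant flow): PIP = Vt/C + R·V̇ + PEEP.
Vt/C = PIP − R·V̇ − PEEP = 24 − 5.0×1 − 6 = 24 − 5.0 − 6 = 13.0 cmH2O.
C = Vt / 13.0 = 435 / 13.0 = 33.462 mL/cmH2O.

33.5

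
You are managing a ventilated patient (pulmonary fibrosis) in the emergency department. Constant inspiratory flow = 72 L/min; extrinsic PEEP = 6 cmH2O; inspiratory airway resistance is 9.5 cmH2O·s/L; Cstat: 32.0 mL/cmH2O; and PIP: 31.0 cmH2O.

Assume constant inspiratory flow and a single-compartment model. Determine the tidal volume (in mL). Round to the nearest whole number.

435

Flow: 72 L/min ÷ 60 = 1.2 L/s.
Equation of motion (constant flow): PIP = Vt/C + R·V̇ + PEEP.
Vt/C = PIP − R·V̇ − PEEP = 31.0 − 11.4 − 6 = 13.6 cmH2O.
Vt = C × 13.6 = 32.0 × 13.6 = 435.2 mL.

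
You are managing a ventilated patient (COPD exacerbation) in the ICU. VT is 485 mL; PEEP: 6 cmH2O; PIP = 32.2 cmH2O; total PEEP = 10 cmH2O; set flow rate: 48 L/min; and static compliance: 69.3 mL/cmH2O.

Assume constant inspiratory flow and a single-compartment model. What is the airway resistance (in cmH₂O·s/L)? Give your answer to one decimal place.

Flow: 48 L/min ÷ 60 = 0.8 L/s.
Total PEEP = 10 cmH2O (set 6 + intrinsic 4); this is the baseline alveolar pressure.
Equation of motion (constant flow): PIP = Vt/C + R·V̇ + PEEP.
R·V̇ = PIP − Vt/C − PEEP = 32.2 − 485/69.3 − 10 = 32.2 − 6.999 − 10 = 15.201 cmH2O.
R = 15.201 / 0.8 = 19.001 cmH2O·s/L.

19.0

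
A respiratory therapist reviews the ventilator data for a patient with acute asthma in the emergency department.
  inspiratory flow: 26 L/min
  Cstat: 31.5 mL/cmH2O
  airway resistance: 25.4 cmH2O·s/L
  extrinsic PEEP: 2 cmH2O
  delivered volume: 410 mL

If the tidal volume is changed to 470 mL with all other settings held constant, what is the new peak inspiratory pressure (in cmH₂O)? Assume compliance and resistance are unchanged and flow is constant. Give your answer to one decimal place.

27.9

Flow: 26 L/min ÷ 60 = 0.4333 L/s.
PIP = Vt/C + R·V̇ + PEEP (constant-flow equation of motion).
Only the elastic term changes: ΔPIP = ΔVt / C = (470 − 410) / 31.5 = 1.905 cmH2O.
Original PIP = 410/31.5 + 25.4×0.4333 + 2 = 26.022 cmH2O; new PIP = 26.022 + (1.905) = 27.927 cmH2O.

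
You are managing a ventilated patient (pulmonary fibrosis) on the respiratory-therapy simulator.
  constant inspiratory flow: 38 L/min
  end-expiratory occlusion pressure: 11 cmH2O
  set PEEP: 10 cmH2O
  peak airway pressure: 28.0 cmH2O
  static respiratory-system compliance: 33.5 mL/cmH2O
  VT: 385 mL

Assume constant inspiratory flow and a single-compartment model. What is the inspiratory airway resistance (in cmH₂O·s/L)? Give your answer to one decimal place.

8.7

Flow: 38 L/min ÷ 60 = 0.6333 L/s.
Total PEEP = 11 cmH2O (set 10 + intrinsic 1); this is the baseline alveolar pressure.
Equation of motion (constant flow): PIP = Vt/C + R·V̇ + PEEP.
R·V̇ = PIP − Vt/C − PEEP = 28.0 − 385/33.5 − 11 = 28.0 − 11.493 − 11 = 5.507 cmH2O.
R = 5.507 / 0.6333 = 8.696 cmH2O·s/L.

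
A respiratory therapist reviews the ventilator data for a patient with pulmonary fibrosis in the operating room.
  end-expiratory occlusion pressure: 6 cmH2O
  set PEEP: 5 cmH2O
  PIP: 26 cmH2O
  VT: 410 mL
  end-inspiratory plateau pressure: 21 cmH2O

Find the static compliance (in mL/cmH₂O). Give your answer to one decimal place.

27.3

End-expiratory occlusion gives total PEEP = 6 cmH2O (intrinsic PEEP = 6 − 5 = 1). Use total PEEP for the elastic gradient.
Cstat = Vt / (Pplat − PEEPtotal) = 410 / (21 − 6) = 410 / 15.0 = 27.333 mL/cmH2O.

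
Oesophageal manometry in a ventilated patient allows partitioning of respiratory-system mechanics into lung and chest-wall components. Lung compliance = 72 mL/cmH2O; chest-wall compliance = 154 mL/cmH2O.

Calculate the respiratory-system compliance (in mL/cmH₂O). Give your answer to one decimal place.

49.1

Lung and chest wall are elastances in series: 1/Crs = 1/CL + 1/Ccw.
1/Crs = 1/72 + 1/154 = 0.02038.
Crs = 49.068 mL/cmH2O.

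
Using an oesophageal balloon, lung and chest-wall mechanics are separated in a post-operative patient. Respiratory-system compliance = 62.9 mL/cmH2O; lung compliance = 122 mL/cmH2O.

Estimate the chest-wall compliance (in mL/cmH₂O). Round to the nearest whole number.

1/Ccw = 1/Crs − 1/CL.
1/Ccw = 1/62.9 − 1/122 = 0.007702.
Ccw = 129.84 mL/cmH2O.

130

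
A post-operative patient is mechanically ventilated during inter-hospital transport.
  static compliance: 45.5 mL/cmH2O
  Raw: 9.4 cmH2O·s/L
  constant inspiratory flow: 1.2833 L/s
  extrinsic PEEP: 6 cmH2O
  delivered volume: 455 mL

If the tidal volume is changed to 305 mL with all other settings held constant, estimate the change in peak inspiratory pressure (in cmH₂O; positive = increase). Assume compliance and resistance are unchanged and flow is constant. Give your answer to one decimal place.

PIP = Vt/C + R·V̇ + PEEP (constant-flow equation of motion).
Only the elastic term changes: ΔPIP = ΔVt / C = (305 − 455) / 45.5 = -3.297 cmH2O.

-3.3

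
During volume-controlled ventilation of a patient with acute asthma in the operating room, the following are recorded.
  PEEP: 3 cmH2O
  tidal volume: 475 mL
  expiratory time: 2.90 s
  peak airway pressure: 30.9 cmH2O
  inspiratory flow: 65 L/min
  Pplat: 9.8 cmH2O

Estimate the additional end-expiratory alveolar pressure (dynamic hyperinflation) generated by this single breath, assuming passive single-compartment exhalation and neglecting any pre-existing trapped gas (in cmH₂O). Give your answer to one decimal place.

Flow: 65 L/min ÷ 60 = 1.0833 L/s.
R = (PIP − Pplat)/V̇ = (30.9 − 9.8) / 1.0833 = 21.1/1.0833 = 19.478 cmH2O·s/L.
C = Vt/(Pplat − PEEP) = 475.0 / (9.8 − 3) = 475.0/6.8 = 69.853 mL/cmH2O.
τ = R × C = 19.478 × 0.06985 L/cmH2O = 1.361 s.
Fraction remaining = e^(−Te/τ) = e^(−2.90/1.361) = 0.1187; trapped volume = 475.0 × 0.1187 = 56.383 mL.
Additional alveolar pressure from trapping ≈ V_trapped / C = 56.383 / 69.853 = 0.8072 cmH2O.

0.8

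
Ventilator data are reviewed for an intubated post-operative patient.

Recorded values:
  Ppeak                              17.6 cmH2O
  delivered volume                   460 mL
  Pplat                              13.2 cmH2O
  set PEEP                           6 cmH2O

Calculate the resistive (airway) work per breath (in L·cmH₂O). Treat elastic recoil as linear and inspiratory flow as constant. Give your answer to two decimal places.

2.02

With constant inspiratory flow the resistive pressure is constant at PIP − Pplat = 17.6 − 13.2 = 4.4 cmH2O, so resistive work = 4.4 × 0.460 = 2.024 L·cmH2O.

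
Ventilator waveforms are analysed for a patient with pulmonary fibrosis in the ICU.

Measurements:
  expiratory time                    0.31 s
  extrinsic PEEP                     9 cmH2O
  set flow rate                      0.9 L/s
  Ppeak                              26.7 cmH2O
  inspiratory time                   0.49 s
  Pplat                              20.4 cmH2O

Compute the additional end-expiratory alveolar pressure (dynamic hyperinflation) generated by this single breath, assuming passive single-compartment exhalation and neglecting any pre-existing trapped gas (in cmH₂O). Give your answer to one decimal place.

Vt = flow × Ti = 0.9 L/s × 0.49 s × 1000 mL/L = 441.0 mL.
R = (PIP − Pplat)/V̇ = (26.7 − 20.4) / 0.9 = 6.3/0.9 = 7.0 cmH2O·s/L.
C = Vt/(Pplat − PEEP) = 441.0 / (20.4 − 9) = 441.0/11.4 = 38.684 mL/cmH2O.
τ = R × C = 7.0 × 0.03868 L/cmH2O = 0.2708 s.
Fraction remaining = e^(−Te/τ) = e^(−0.31/0.2708) = 0.3183; trapped volume = 441.0 × 0.3183 = 140.37 mL.
Additional alveolar pressure from trapping ≈ V_trapped / C = 140.37 / 38.684 = 3.629 cmH2O.

3.6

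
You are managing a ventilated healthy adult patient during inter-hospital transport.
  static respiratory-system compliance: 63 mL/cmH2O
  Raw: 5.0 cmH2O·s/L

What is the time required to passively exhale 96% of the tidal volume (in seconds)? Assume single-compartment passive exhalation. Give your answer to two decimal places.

1.01

τ = R × C = 5.0 × 63 mL/cmH2O = 5.0 × 0.063 L/cmH2O = 0.315 s.
Exhaled fraction f = 1 − e^(−t/τ) → t = −τ·ln(1 − f) = −0.315·ln(0.04) = 1.014 s.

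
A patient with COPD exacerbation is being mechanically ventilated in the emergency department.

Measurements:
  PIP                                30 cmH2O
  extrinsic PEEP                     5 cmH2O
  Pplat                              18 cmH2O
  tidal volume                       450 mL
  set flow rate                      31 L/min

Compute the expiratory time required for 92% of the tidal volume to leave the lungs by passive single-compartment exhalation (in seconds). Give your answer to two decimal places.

Flow: 31 L/min ÷ 60 = 0.5167 L/s.
R = (PIP − Pplat)/V̇ = (30 − 18) / 0.5167 = 12.0/0.5167 = 23.224 cmH2O·s/L.
C = Vt/(Pplat − PEEP) = 450.0 / (18 − 5) = 450.0/13.0 = 34.615 mL/cmH2O.
τ = R × C = 23.224 × 0.03462 L/cmH2O = 0.804 s.
t = −τ·ln(1 − 0.92) = −0.804·ln(0.08) = 2.031 s.

2.03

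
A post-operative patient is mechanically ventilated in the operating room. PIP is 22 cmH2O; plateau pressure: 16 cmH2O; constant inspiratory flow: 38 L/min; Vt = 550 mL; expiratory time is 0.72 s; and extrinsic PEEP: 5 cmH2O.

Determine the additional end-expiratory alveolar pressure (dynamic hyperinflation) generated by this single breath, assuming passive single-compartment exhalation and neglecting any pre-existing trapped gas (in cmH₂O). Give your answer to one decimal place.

2.4

Flow: 38 L/min ÷ 60 = 0.6333 L/s.
R = (PIP − Pplat)/V̇ = (22 − 16) / 0.6333 = 6.0/0.6333 = 9.474 cmH2O·s/L.
C = Vt/(Pplat − PEEP) = 550.0 / (16 − 5) = 550.0/11.0 = 50.0 mL/cmH2O.
τ = R × C = 9.474 × 0.05 L/cmH2O = 0.4737 s.
Fraction remaining = e^(−Te/τ) = e^(−0.72/0.4737) = 0.2187; trapped volume = 550.0 × 0.2187 = 120.29 mL.
Additional alveolar pressure from trapping ≈ V_trapped / C = 120.29 / 50.0 = 2.406 cmH2O.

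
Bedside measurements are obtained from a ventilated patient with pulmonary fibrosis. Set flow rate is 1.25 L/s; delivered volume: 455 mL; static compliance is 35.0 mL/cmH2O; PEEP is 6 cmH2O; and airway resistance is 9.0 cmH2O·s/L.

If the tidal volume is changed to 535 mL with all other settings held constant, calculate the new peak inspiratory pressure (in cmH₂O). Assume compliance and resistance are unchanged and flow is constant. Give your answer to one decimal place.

32.5

PIP = Vt/C + R·V̇ + PEEP (constant-flow equation of motion).
Only the elastic term changes: ΔPIP = ΔVt / C = (535 − 455) / 35.0 = 2.286 cmH2O.
Original PIP = 455/35.0 + 9.0×1.25 + 6 = 30.25 cmH2O; new PIP = 30.25 + (2.286) = 32.536 cmH2O.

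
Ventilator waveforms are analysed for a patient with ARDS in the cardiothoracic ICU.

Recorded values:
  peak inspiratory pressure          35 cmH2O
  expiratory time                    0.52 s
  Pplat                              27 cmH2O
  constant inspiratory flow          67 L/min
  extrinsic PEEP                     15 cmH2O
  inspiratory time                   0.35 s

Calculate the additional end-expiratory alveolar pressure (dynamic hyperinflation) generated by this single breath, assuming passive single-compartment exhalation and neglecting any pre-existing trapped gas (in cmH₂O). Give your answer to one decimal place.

Flow: 67 L/min ÷ 60 = 1.1167 L/s.
Vt = flow × Ti = 1.1167 L/s × 0.35 s × 1000 mL/L = 390.85 mL.
R = (PIP − Pplat)/V̇ = (35 − 27) / 1.1167 = 8.0/1.1167 = 7.164 cmH2O·s/L.
C = Vt/(Pplat − PEEP) = 390.85 / (27 − 15) = 390.85/12.0 = 32.571 mL/cmH2O.
τ = R × C = 7.164 × 0.03257 L/cmH2O = 0.2333 s.
Fraction remaining = e^(−Te/τ) = e^(−0.52/0.2333) = 0.1076; trapped volume = 390.85 × 0.1076 = 42.055 mL.
Additional alveolar pressure from trapping ≈ V_trapped / C = 42.055 / 32.571 = 1.291 cmH2O.

1.3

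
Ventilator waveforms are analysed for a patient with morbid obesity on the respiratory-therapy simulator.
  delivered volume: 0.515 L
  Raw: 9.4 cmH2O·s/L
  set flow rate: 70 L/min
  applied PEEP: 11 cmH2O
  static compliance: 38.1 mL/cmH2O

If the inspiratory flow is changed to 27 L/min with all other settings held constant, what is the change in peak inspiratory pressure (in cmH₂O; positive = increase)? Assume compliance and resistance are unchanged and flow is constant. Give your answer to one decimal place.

-6.7

Flow: 70 L/min ÷ 60 = 1.1667 L/s.
New flow: 27 L/min ÷ 60 = 0.45 L/s.
PIP = Vt/C + R·V̇ + PEEP (constant-flow equation of motion).
Only the resistive term changes: ΔPIP = R × ΔV̇ = 9.4 × (0.45 − 1.1667) = 9.4 × -0.7167 = -6.737 cmH2O.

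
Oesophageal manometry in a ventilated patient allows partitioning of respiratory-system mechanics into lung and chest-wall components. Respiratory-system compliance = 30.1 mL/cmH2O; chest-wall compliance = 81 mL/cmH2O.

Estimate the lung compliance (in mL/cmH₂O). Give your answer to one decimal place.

47.9

1/CL = 1/Crs − 1/Ccw.
1/CL = 1/30.1 − 1/81 = 0.02088.
CL = 47.893 mL/cmH2O.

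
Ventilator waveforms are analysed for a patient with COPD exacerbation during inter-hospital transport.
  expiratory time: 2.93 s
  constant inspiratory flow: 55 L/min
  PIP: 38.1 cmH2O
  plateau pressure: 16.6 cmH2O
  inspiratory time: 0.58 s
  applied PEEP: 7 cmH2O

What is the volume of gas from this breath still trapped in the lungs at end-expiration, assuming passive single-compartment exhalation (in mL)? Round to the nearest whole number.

Flow: 55 L/min ÷ 60 = 0.9167 L/s.
Vt = flow × Ti = 0.9167 L/s × 0.58 s × 1000 mL/L = 531.69 mL.
R = (PIP − Pplat)/V̇ = (38.1 − 16.6) / 0.9167 = 21.5/0.9167 = 23.454 cmH2O·s/L.
C = Vt/(Pplat − PEEP) = 531.69 / (16.6 − 7) = 531.69/9.6 = 55.384 mL/cmH2O.
τ = R × C = 23.454 × 0.05538 L/cmH2O = 1.299 s.
Fraction remaining = e^(−Te/τ) = e^(−2.93/1.299) = 0.1048.
Trapped volume = 531.69 × 0.1048 = 55.721 mL.

56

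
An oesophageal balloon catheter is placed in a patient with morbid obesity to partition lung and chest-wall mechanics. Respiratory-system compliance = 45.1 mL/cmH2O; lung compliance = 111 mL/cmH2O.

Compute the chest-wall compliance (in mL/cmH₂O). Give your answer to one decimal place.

1/Ccw = 1/Crs − 1/CL.
1/Ccw = 1/45.1 − 1/111 = 0.01316.
Ccw = 75.988 mL/cmH2O.

76.0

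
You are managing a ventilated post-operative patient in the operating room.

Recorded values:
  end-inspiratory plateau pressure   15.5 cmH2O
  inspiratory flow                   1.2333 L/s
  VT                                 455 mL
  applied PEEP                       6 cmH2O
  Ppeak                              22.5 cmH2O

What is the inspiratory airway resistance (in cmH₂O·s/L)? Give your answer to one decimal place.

Raw = (PIP − Pplat) / flow = (22.5 − 15.5) / 1.2333 = 7.0 / 1.2333 = 5.676 cmH2O·s/L.

5.7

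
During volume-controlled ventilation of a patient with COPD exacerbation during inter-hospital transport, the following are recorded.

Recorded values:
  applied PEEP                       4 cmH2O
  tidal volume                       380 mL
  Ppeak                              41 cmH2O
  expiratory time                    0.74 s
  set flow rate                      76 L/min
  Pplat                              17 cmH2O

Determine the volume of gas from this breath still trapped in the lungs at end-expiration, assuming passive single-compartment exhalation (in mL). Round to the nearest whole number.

100

Flow: 76 L/min ÷ 60 = 1.2667 L/s.
R = (PIP − Pplat)/V̇ = (41 − 17) / 1.2667 = 24.0/1.2667 = 18.947 cmH2O·s/L.
C = Vt/(Pplat − PEEP) = 380.0 / (17 − 4) = 380.0/13.0 = 29.231 mL/cmH2O.
τ = R × C = 18.947 × 0.02923 L/cmH2O = 0.5538 s.
Fraction remaining = e^(−Te/τ) = e^(−0.74/0.5538) = 0.2628.
Trapped volume = 380.0 × 0.2628 = 99.864 mL.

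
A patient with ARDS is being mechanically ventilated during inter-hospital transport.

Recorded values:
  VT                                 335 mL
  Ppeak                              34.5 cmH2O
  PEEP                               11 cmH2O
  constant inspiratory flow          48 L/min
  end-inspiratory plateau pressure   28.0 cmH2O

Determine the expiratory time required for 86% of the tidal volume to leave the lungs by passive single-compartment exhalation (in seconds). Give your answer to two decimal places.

Flow: 48 L/min ÷ 60 = 0.8 L/s.
R = (PIP − Pplat)/V̇ = (34.5 − 28.0) / 0.8 = 6.5/0.8 = 8.125 cmH2O·s/L.
C = Vt/(Pplat − PEEP) = 335.0 / (28.0 − 11) = 335.0/17.0 = 19.706 mL/cmH2O.
τ = R × C = 8.125 × 0.01971 L/cmH2O = 0.1601 s.
t = −τ·ln(1 − 0.86) = −0.1601·ln(0.14) = 0.3148 s.

0.31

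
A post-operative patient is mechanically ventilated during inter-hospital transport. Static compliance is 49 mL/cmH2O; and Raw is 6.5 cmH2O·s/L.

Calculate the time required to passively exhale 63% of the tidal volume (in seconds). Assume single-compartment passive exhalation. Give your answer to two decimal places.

τ = R × C = 6.5 × 49 mL/cmH2O = 6.5 × 0.049 L/cmH2O = 0.3185 s.
Exhaled fraction f = 1 − e^(−t/τ) → t = −τ·ln(1 − f) = −0.3185·ln(0.37) = 0.3167 s.

0.32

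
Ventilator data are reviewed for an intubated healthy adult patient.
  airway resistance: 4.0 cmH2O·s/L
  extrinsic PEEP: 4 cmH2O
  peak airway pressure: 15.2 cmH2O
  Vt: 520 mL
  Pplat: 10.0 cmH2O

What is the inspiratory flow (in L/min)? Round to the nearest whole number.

flow = (PIP − Pplat) / Raw = (15.2 − 10.0) / 4.0 = 1.3 L/s × 60 = 78.0 L/min.

78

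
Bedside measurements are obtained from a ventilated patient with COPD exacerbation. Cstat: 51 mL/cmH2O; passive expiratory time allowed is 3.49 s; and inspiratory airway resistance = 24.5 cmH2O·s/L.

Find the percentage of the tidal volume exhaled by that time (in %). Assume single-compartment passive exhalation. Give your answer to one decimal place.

93.9

τ = R × C = 24.5 × 51 mL/cmH2O = 24.5 × 0.051 L/cmH2O = 1.25 s.
Passive exhalation: V(t)/V₀ = e^(−t/τ) = e^(−3.49/1.25) = 0.0613.
Fraction exhaled = 1 − 0.0613 = 0.9387 → 93.87%.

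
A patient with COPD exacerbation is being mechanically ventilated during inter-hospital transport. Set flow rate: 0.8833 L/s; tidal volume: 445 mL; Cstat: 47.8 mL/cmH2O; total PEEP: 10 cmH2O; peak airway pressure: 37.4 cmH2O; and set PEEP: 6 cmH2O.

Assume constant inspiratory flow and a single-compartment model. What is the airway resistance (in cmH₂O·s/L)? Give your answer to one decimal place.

20.5

Total PEEP = 10 cmH2O (set 6 + intrinsic 4); this is the baseline alveolar pressure.
Equation of motion (constant flow): PIP = Vt/C + R·V̇ + PEEP.
R·V̇ = PIP − Vt/C − PEEP = 37.4 − 445/47.8 − 10 = 37.4 − 9.31 − 10 = 18.09 cmH2O.
R = 18.09 / 0.8833 = 20.48 cmH2O·s/L.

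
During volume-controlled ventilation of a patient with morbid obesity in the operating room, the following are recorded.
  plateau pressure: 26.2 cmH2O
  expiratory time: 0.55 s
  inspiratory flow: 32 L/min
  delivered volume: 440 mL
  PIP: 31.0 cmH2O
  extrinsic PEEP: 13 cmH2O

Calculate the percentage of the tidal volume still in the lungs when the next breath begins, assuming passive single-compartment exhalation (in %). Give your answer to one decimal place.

16.0

Flow: 32 L/min ÷ 60 = 0.5333 L/s.
R = (PIP − Pplat)/V̇ = (31.0 − 26.2) / 0.5333 = 4.8/0.5333 = 9.001 cmH2O·s/L.
C = Vt/(Pplat − PEEP) = 440.0 / (26.2 − 13) = 440.0/13.2 = 33.333 mL/cmH2O.
τ = R × C = 9.001 × 0.03333 L/cmH2O = 0.3 s.
Fraction remaining at end-expiration = e^(−Te/τ) = e^(−0.55/0.3) = 0.1599 → 15.99%.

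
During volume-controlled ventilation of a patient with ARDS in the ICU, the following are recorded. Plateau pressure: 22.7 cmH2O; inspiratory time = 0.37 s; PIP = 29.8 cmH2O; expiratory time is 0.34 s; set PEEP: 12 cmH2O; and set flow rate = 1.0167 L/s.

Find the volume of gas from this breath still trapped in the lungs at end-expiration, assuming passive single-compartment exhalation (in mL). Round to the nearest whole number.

94

Vt = flow × Ti = 1.0167 L/s × 0.37 s × 1000 mL/L = 376.18 mL.
R = (PIP − Pplat)/V̇ = (29.8 − 22.7) / 1.0167 = 7.1/1.0167 = 6.983 cmH2O·s/L.
C = Vt/(Pplat − PEEP) = 376.18 / (22.7 − 12) = 376.18/10.7 = 35.157 mL/cmH2O.
τ = R × C = 6.983 × 0.03516 L/cmH2O = 0.2455 s.
Fraction remaining = e^(−Te/τ) = e^(−0.34/0.2455) = 0.2503.
Trapped volume = 376.18 × 0.2503 = 94.158 mL.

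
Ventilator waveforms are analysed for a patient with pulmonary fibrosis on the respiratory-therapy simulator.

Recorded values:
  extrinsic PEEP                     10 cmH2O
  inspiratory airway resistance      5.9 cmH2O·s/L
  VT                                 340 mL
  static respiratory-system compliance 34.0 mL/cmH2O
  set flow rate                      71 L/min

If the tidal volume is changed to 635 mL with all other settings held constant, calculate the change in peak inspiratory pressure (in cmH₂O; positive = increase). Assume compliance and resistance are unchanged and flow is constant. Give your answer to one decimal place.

PIP = Vt/C + R·V̇ + PEEP (constant-flow equation of motion).
Only the elastic term changes: ΔPIP = ΔVt / C = (635 − 340) / 34.0 = 8.676 cmH2O.

8.7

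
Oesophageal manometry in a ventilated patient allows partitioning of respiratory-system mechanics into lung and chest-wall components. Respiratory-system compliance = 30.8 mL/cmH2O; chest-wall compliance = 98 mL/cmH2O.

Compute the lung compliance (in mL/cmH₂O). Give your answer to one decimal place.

44.9

1/CL = 1/Crs − 1/Ccw.
1/CL = 1/30.8 − 1/98 = 0.02226.
CL = 44.924 mL/cmH2O.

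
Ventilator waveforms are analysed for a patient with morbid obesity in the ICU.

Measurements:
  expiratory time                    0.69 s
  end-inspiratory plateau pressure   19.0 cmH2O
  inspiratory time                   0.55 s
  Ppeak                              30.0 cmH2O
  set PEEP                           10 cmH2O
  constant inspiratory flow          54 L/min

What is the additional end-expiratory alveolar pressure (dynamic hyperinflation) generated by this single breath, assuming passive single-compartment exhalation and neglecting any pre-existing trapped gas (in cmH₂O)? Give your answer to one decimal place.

Flow: 54 L/min ÷ 60 = 0.9 L/s.
Vt = flow × Ti = 0.9 L/s × 0.55 s × 1000 mL/L = 495.0 mL.
R = (PIP − Pplat)/V̇ = (30.0 − 19.0) / 0.9 = 11.0/0.9 = 12.222 cmH2O·s/L.
C = Vt/(Pplat − PEEP) = 495.0 / (19.0 − 10) = 495.0/9.0 = 55.0 mL/cmH2O.
τ = R × C = 12.222 × 0.055 L/cmH2O = 0.6722 s.
Fraction remaining = e^(−Te/τ) = e^(−0.69/0.6722) = 0.3583; trapped volume = 495.0 × 0.3583 = 177.36 mL.
Additional alveolar pressure from trapping ≈ V_trapped / C = 177.36 / 55.0 = 3.225 cmH2O.

3.2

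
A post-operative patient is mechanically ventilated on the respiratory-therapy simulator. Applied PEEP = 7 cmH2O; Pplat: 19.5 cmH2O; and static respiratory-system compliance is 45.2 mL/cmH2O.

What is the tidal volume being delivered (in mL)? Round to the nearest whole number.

Vt = Cstat × (Pplat − PEEP) = 45.2 × (19.5 − 7) = 45.2 × 12.5 = 565.0 mL.

565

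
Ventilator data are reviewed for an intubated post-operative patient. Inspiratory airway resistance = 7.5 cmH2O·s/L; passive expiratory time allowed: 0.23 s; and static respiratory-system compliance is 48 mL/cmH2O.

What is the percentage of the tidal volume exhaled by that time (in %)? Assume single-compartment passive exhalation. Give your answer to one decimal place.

47.2

τ = R × C = 7.5 × 48 mL/cmH2O = 7.5 × 0.048 L/cmH2O = 0.36 s.
Passive exhalation: V(t)/V₀ = e^(−t/τ) = e^(−0.23/0.36) = 0.5279.
Fraction exhaled = 1 − 0.5279 = 0.4721 → 47.21%.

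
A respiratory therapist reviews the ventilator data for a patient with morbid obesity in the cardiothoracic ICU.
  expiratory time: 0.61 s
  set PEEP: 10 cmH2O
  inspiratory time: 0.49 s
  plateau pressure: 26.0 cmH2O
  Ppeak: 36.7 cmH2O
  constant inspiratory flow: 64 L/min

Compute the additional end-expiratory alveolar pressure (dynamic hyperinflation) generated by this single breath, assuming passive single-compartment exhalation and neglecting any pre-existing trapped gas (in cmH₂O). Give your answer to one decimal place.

Flow: 64 L/min ÷ 60 = 1.0667 L/s.
Vt = flow × Ti = 1.0667 L/s × 0.49 s × 1000 mL/L = 522.68 mL.
R = (PIP − Pplat)/V̇ = (36.7 − 26.0) / 1.0667 = 10.7/1.0667 = 10.031 cmH2O·s/L.
C = Vt/(Pplat − PEEP) = 522.68 / (26.0 − 10) = 522.68/16.0 = 32.668 mL/cmH2O.
τ = R × C = 10.031 × 0.03267 L/cmH2O = 0.3277 s.
Fraction remaining = e^(−Te/τ) = e^(−0.61/0.3277) = 0.1554; trapped volume = 522.68 × 0.1554 = 81.224 mL.
Additional alveolar pressure from trapping ≈ V_trapped / C = 81.224 / 32.668 = 2.486 cmH2O.

2.5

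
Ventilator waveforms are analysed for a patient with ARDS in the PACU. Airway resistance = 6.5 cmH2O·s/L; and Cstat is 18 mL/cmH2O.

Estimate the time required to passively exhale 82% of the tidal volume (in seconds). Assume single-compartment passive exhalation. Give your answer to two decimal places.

0.20

τ = R × C = 6.5 × 18 mL/cmH2O = 6.5 × 0.018 L/cmH2O = 0.117 s.
Exhaled fraction f = 1 − e^(−t/τ) → t = −τ·ln(1 − f) = −0.117·ln(0.18) = 0.2006 s.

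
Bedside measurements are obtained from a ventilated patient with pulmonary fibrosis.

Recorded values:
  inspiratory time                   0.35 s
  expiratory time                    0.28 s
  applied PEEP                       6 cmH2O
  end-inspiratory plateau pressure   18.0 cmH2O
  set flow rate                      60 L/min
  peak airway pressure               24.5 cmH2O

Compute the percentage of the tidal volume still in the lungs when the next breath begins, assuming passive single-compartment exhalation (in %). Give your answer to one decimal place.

Flow: 60 L/min ÷ 60 = 1 L/s.
Vt = flow × Ti = 1 L/s × 0.35 s × 1000 mL/L = 350.0 mL.
R = (PIP − Pplat)/V̇ = (24.5 − 18.0) / 1 = 6.5/1 = 6.5 cmH2O·s/L.
C = Vt/(Pplat − PEEP) = 350.0 / (18.0 − 6) = 350.0/12.0 = 29.167 mL/cmH2O.
τ = R × C = 6.5 × 0.02917 L/cmH2O = 0.1896 s.
Fraction remaining at end-expiration = e^(−Te/τ) = e^(−0.28/0.1896) = 0.2284 → 22.84%.

22.8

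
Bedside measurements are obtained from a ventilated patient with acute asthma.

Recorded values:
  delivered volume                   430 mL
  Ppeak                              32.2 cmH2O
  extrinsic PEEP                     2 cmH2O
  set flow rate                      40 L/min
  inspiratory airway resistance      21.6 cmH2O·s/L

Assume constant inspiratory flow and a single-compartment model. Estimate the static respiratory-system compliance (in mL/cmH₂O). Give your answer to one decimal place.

Flow: 40 L/min ÷ 60 = 0.6667 L/s.
Equation of motion (constant flow): PIP = Vt/C + R·V̇ + PEEP.
Vt/C = PIP − R·V̇ − PEEP = 32.2 − 21.6×0.6667 − 2 = 32.2 − 14.401 − 2 = 15.799 cmH2O.
C = Vt / 15.799 = 430 / 15.799 = 27.217 mL/cmH2O.

27.2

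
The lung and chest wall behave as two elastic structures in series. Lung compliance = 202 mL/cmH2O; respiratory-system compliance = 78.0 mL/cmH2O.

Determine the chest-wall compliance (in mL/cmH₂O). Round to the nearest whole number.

127

1/Ccw = 1/Crs − 1/CL.
1/Ccw = 1/78.0 − 1/202 = 0.00787.
Ccw = 127.06 mL/cmH2O.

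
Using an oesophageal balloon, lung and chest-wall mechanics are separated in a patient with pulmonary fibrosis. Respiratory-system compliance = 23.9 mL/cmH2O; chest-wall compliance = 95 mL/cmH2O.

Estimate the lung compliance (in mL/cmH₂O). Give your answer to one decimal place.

31.9

1/CL = 1/Crs − 1/Ccw.
1/CL = 1/23.9 − 1/95 = 0.03131.
CL = 31.939 mL/cmH2O.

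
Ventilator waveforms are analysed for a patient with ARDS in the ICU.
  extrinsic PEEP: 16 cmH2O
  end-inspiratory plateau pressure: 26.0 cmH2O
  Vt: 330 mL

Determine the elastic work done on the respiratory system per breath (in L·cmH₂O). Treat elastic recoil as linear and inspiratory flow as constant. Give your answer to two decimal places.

1.65

Elastic work ≈ ½ × (Pplat − PEEP) × Vt = 0.5 × (26.0 − 16) × 0.330 L = 0.5 × 10.0 × 0.330 = 1.65 L·cmH2O.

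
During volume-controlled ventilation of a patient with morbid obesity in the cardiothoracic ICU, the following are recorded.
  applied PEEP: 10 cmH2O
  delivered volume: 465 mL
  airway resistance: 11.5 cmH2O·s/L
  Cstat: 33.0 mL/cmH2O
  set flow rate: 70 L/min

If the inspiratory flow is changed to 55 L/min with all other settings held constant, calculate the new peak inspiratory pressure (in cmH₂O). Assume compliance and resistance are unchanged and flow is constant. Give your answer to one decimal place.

Flow: 70 L/min ÷ 60 = 1.1667 L/s.
New flow: 55 L/min ÷ 60 = 0.9167 L/s.
PIP = Vt/C + R·V̇ + PEEP (constant-flow equation of motion).
Only the resistive term changes: ΔPIP = R × ΔV̇ = 11.5 × (0.9167 − 1.1667) = 11.5 × -0.25 = -2.875 cmH2O.
Original PIP = 465/33.0 + 11.5×1.1667 + 10 = 37.508 cmH2O; new PIP = 37.508 + (-2.875) = 34.633 cmH2O.

34.6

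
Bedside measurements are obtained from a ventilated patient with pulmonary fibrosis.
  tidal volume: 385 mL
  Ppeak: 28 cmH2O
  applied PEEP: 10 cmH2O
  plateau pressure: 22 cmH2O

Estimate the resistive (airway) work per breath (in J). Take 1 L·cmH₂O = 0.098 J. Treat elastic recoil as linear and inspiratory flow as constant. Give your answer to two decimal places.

0.23

With constant inspiratory flow the resistive pressure is constant at PIP − Pplat = 28 − 22 = 6.0 cmH2O, so resistive work = 6.0 × 0.385 = 2.31 L·cmH2O.
× 0.098 J/(L·cmH2O) → 0.2264 J.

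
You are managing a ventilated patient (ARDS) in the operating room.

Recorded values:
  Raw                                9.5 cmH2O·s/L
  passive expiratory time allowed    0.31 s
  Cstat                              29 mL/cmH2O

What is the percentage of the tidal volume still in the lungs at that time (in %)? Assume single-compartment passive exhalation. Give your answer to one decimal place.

τ = R × C = 9.5 × 29 mL/cmH2O = 9.5 × 0.029 L/cmH2O = 0.2755 s.
Passive exhalation: V(t)/V₀ = e^(−t/τ) = e^(−0.31/0.2755) = 0.3246.
Fraction remaining = 0.3246 → 32.46%.

32.5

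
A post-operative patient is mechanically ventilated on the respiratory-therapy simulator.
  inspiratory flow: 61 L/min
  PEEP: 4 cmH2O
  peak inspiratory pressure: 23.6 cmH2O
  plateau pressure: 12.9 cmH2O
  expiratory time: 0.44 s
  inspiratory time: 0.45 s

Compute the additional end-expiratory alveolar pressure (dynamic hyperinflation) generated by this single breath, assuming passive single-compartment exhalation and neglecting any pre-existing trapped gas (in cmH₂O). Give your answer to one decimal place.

Flow: 61 L/min ÷ 60 = 1.0167 L/s.
Vt = flow × Ti = 1.0167 L/s × 0.45 s × 1000 mL/L = 457.52 mL.
R = (PIP − Pplat)/V̇ = (23.6 − 12.9) / 1.0167 = 10.7/1.0167 = 10.524 cmH2O·s/L.
C = Vt/(Pplat − PEEP) = 457.52 / (12.9 − 4) = 457.52/8.9 = 51.407 mL/cmH2O.
τ = R × C = 10.524 × 0.05141 L/cmH2O = 0.541 s.
Fraction remaining = e^(−Te/τ) = e^(−0.44/0.541) = 0.4434; trapped volume = 457.52 × 0.4434 = 202.86 mL.
Additional alveolar pressure from trapping ≈ V_trapped / C = 202.86 / 51.407 = 3.946 cmH2O.

3.9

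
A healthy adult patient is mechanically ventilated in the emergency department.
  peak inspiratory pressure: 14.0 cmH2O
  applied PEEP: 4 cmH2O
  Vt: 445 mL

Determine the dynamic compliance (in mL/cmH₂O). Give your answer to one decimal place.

44.5

Dynamic compliance = Vt / (PIP − PEEP) = 445 / (14.0 − 4) = 445 / 10.0 = 44.5 mL/cmH2O.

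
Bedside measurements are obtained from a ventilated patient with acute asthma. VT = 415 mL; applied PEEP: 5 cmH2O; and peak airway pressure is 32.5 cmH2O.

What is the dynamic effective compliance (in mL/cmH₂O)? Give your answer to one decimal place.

15.1

Dynamic compliance = Vt / (PIP − PEEP) = 415 / (32.5 − 5) = 415 / 27.5 = 15.091 mL/cmH2O.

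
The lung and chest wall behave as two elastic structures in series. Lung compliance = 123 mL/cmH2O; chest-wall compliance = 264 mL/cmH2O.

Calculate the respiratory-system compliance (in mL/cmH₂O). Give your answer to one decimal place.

83.9

Lung and chest wall are elastances in series: 1/Crs = 1/CL + 1/Ccw.
1/Crs = 1/123 + 1/264 = 0.01192.
Crs = 83.893 mL/cmH2O.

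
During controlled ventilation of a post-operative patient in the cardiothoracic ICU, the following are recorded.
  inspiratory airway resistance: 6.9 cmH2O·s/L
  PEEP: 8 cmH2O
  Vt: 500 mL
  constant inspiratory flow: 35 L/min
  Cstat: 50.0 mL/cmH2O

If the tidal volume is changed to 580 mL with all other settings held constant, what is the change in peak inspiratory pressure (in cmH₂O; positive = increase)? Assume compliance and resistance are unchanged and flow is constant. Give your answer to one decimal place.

1.6

PIP = Vt/C + R·V̇ + PEEP (constant-flow equation of motion).
Only the elastic term changes: ΔPIP = ΔVt / C = (580 − 500) / 50.0 = 1.6 cmH2O.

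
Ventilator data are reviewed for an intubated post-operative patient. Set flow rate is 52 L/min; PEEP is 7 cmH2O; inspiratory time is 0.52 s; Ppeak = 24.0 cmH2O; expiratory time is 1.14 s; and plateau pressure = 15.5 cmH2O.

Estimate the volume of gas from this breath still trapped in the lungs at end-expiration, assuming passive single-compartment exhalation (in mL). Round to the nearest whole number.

Flow: 52 L/min ÷ 60 = 0.8667 L/s.
Vt = flow × Ti = 0.8667 L/s × 0.52 s × 1000 mL/L = 450.68 mL.
R = (PIP − Pplat)/V̇ = (24.0 − 15.5) / 0.8667 = 8.5/0.8667 = 9.807 cmH2O·s/L.
C = Vt/(Pplat − PEEP) = 450.68 / (15.5 − 7) = 450.68/8.5 = 53.021 mL/cmH2O.
τ = R × C = 9.807 × 0.05302 L/cmH2O = 0.52 s.
Fraction remaining = e^(−Te/τ) = e^(−1.14/0.52) = 0.1117.
Trapped volume = 450.68 × 0.1117 = 50.341 mL.

50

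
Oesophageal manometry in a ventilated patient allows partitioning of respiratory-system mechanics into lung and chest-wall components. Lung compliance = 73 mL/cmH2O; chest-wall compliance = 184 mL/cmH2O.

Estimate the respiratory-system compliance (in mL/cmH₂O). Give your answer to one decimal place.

Lung and chest wall are elastances in series: 1/Crs = 1/CL + 1/Ccw.
1/Crs = 1/73 + 1/184 = 0.01913.
Crs = 52.274 mL/cmH2O.

52.3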